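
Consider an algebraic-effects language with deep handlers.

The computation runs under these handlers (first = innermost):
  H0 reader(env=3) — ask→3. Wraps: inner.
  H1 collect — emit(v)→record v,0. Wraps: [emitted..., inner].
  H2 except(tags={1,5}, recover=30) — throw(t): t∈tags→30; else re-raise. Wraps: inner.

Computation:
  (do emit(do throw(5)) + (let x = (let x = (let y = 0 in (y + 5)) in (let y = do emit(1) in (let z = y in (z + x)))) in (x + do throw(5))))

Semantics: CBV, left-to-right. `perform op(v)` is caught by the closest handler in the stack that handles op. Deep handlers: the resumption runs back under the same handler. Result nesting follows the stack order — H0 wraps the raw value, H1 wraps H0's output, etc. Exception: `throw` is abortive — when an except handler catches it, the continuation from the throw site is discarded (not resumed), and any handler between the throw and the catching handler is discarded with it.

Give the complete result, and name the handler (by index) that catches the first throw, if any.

Answer: 30 ; first throw caught by: H2

Step-by-step:
throw(5) @ H2 caught ⇒ 30
= 30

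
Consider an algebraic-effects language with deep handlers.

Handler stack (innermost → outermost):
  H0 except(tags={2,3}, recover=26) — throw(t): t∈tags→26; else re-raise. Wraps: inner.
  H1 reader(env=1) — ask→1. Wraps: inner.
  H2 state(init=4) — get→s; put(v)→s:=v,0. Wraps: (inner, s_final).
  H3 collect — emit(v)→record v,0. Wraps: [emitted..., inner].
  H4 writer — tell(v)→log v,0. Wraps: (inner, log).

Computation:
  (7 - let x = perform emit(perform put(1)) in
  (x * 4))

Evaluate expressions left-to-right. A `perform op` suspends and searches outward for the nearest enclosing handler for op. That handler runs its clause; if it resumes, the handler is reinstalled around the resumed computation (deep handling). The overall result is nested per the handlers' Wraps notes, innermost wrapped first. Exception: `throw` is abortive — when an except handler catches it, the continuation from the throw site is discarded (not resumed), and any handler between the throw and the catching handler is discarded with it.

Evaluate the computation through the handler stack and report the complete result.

Step-by-step:
put(1) @ H2 ⇒ s:=1
emit(0) @ H3 ⇒ out+=0
H0 returns 7
H1 returns 7
H2 returns (7, 1)
H3 returns [0, (7, 1)]
H4 returns ([0, (7, 1)], ())
= ([0, (7, 1)], ())

Answer: ([0, (7, 1)], ())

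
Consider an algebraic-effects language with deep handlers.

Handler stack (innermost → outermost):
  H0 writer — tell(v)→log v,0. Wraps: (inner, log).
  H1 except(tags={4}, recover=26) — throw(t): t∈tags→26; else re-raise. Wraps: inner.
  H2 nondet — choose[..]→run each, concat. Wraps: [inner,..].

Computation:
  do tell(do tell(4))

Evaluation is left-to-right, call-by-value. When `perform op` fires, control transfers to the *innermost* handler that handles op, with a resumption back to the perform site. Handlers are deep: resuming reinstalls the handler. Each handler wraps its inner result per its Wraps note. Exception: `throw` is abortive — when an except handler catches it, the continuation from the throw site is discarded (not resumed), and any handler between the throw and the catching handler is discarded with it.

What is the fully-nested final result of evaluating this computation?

Answer: [(0, (4, 0))]

Step-by-step:
tell(4) @ H0 ⇒ log+=4
tell(0) @ H0 ⇒ log+=0
H0 returns (0, (4, 0))
H1 returns (0, (4, 0))
H2 returns [(0, (4, 0))]
= [(0, (4, 0))]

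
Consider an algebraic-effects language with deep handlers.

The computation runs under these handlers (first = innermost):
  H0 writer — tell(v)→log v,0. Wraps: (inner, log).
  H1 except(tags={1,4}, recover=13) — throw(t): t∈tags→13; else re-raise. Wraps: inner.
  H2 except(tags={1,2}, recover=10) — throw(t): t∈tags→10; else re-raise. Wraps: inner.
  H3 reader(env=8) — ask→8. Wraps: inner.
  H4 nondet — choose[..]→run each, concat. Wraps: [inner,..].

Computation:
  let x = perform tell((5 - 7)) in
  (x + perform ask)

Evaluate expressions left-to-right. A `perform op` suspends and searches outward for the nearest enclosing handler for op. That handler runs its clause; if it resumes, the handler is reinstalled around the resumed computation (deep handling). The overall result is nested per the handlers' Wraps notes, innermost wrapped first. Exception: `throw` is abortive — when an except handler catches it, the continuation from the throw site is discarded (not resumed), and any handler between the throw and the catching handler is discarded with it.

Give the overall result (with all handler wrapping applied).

Working:
tell(-2) @ H0 ⇒ log+=-2
ask @ H3 ⇒ 8
H0 returns (8, (-2))
H1 returns (8, (-2))
H2 returns (8, (-2))
H3 returns (8, (-2))
H4 returns [(8, (-2))]
= [(8, (-2))]

Answer: [(8, (-2))]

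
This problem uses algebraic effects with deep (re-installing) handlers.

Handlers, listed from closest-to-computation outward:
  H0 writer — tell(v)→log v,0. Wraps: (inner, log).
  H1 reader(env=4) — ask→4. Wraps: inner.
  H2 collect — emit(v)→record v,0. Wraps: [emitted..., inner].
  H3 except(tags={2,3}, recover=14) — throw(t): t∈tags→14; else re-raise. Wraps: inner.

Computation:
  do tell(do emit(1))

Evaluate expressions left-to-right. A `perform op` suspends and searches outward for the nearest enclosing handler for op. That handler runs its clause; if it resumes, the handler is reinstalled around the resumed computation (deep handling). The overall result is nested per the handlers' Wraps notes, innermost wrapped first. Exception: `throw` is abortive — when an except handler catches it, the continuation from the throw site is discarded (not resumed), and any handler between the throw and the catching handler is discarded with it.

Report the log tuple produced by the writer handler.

Working:
emit(1) @ H2 ⇒ out+=1
tell(0) @ H0 ⇒ log+=0
H0 returns (0, (0))
H1 returns (0, (0))
H2 returns [1, (0, (0))]
H3 returns [1, (0, (0))]
= [1, (0, (0))]

Answer: (0)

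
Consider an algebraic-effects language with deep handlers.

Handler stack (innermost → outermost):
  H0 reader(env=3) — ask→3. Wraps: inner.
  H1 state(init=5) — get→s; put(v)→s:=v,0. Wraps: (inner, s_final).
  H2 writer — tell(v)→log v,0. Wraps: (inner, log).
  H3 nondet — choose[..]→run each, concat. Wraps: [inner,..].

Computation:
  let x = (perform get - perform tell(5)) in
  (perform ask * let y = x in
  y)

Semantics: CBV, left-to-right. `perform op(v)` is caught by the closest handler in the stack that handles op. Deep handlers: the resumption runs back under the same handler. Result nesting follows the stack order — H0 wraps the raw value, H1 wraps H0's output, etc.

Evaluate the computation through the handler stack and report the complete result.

Working:
get @ H1 ⇒ 5
tell(5) @ H2 ⇒ log+=5
ask @ H0 ⇒ 3
H0 returns 15
H1 returns (15, 5)
H2 returns ((15, 5), (5))
H3 returns [((15, 5), (5))]
= [((15, 5), (5))]

Answer: [((15, 5), (5))]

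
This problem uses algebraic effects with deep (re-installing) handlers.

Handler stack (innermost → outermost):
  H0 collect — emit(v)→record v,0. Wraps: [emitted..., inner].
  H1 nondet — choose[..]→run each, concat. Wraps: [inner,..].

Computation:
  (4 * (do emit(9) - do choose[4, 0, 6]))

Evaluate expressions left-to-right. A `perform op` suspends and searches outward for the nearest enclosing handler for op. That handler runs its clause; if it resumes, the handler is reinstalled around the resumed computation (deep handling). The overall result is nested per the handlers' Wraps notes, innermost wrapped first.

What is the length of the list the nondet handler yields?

Answer: 3

Step-by-step:
emit(9) @ H0 ⇒ out+=9
choose[4, 0, 6] @ H1
  branch[0] choose=4:
    H0 returns [9, -16]
    H1 returns [[9, -16]]
  branch[1] choose=0:
    H0 returns [9, 0]
    H1 returns [[9, 0]]
  branch[2] choose=6:
    H0 returns [9, -24]
    H1 returns [[9, -24]]
= [[9, -16], [9, 0], [9, -24]]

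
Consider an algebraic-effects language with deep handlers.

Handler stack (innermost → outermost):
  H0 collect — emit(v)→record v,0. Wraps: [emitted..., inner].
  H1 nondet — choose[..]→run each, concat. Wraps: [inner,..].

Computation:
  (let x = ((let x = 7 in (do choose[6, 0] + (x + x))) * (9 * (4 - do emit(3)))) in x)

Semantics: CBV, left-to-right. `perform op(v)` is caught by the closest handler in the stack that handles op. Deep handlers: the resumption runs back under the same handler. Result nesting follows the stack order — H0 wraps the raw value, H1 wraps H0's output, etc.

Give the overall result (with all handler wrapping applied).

Working:
choose[6, 0] @ H1
  branch[0] choose=6:
    emit(3) @ H0 ⇒ out+=3
    H0 returns [3, 720]
    H1 returns [[3, 720]]
  branch[1] choose=0:
    emit(3) @ H0 ⇒ out+=3
    H0 returns [3, 504]
    H1 returns [[3, 504]]
= [[3, 720], [3, 504]]

Answer: [[3, 720], [3, 504]]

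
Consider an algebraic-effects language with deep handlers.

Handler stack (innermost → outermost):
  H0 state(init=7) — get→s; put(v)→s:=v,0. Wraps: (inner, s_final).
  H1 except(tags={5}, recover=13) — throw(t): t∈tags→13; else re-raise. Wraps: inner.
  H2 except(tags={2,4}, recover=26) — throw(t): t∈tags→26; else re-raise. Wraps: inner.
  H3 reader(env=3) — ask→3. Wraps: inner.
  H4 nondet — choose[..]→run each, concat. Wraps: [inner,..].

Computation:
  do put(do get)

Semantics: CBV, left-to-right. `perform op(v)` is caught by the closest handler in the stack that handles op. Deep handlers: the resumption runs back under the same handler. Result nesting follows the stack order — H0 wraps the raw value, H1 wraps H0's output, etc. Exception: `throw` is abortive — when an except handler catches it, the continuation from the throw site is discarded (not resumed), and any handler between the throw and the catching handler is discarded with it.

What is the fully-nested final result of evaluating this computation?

Answer: [(0, 7)]

Evaluation trace:
get @ H0 ⇒ 7
put(7) @ H0 ⇒ s:=7
H0 returns (0, 7)
H1 returns (0, 7)
H2 returns (0, 7)
H3 returns (0, 7)
H4 returns [(0, 7)]
= [(0, 7)]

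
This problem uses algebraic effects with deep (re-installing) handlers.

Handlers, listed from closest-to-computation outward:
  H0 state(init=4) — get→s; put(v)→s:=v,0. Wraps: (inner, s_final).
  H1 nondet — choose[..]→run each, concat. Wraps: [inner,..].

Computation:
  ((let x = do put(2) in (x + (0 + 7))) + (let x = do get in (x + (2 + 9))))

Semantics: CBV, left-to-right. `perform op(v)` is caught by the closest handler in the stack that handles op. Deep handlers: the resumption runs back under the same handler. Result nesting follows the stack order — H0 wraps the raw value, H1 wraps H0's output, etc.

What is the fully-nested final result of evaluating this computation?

Answer: [(20, 2)]

Evaluation trace:
put(2) @ H0 ⇒ s:=2
get @ H0 ⇒ 2
H0 returns (20, 2)
H1 returns [(20, 2)]
= [(20, 2)]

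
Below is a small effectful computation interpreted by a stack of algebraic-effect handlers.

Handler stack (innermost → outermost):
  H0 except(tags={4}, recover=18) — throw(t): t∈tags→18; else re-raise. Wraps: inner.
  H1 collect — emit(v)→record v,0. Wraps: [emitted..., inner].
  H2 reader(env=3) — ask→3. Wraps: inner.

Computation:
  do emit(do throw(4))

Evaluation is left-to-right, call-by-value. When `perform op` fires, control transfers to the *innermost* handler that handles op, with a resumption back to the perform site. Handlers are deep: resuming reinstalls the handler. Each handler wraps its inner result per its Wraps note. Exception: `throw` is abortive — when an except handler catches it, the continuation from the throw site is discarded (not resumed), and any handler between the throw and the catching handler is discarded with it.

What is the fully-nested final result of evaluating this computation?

Answer: [18]

Evaluation trace:
throw(4) @ H0 caught ⇒ 18
H1 returns [18]
H2 returns [18]
= [18]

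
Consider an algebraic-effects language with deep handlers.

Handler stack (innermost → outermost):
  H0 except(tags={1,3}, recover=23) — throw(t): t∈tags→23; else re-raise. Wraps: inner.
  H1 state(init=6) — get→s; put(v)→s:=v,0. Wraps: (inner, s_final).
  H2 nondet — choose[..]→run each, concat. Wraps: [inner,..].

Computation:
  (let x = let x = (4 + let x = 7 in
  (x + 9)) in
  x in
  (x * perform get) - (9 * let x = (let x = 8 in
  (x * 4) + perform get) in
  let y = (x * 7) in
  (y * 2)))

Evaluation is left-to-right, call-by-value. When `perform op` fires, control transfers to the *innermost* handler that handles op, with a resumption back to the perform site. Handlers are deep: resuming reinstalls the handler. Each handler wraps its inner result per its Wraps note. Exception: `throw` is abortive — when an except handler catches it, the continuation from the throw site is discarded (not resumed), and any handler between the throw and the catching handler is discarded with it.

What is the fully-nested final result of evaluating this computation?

Evaluation trace:
get @ H1 ⇒ 6
get @ H1 ⇒ 6
H0 returns -4668
H1 returns (-4668, 6)
H2 returns [(-4668, 6)]
= [(-4668, 6)]

Answer: [(-4668, 6)]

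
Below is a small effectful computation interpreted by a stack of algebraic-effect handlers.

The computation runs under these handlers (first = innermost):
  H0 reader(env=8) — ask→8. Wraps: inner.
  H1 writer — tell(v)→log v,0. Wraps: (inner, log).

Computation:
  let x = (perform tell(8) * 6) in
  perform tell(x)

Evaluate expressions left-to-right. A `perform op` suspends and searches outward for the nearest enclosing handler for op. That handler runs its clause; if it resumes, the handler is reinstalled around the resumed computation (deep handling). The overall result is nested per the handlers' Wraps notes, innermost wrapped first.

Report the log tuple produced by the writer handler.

Answer: (8, 0)

Evaluation trace:
tell(8) @ H1 ⇒ log+=8
tell(0) @ H1 ⇒ log+=0
H0 returns 0
H1 returns (0, (8, 0))
= (0, (8, 0))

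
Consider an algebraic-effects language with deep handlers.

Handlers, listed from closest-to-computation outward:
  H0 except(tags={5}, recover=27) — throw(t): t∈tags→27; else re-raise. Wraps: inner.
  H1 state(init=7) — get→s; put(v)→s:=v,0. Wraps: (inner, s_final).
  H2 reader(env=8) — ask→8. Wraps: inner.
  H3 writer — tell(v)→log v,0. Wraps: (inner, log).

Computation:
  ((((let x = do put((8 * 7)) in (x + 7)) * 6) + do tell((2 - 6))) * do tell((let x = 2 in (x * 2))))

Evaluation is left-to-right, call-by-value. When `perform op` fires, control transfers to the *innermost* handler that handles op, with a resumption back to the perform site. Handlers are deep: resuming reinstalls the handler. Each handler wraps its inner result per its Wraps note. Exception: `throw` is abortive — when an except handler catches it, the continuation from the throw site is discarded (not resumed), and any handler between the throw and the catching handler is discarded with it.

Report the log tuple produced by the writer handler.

Answer: (-4, 4)

Working:
put(56) @ H1 ⇒ s:=56
tell(-4) @ H3 ⇒ log+=-4
tell(4) @ H3 ⇒ log+=4
H0 returns 0
H1 returns (0, 56)
H2 returns (0, 56)
H3 returns ((0, 56), (-4, 4))
= ((0, 56), (-4, 4))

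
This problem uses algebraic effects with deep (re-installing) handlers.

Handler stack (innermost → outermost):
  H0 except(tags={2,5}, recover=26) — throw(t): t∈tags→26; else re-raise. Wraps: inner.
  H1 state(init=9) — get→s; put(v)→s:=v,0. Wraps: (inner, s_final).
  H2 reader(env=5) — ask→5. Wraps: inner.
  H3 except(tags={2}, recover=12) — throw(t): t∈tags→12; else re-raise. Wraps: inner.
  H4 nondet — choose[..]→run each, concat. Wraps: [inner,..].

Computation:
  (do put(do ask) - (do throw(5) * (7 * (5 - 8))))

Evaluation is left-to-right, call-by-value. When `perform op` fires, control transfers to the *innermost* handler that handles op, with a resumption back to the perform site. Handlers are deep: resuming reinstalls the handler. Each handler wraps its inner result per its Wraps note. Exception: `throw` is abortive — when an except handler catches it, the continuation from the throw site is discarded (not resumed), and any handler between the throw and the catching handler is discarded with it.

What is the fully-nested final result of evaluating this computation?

Step-by-step:
ask @ H2 ⇒ 5
put(5) @ H1 ⇒ s:=5
throw(5) @ H0 caught ⇒ 26
H1 returns (26, 5)
H2 returns (26, 5)
H3 returns (26, 5)
H4 returns [(26, 5)]
= [(26, 5)]

Answer: [(26, 5)]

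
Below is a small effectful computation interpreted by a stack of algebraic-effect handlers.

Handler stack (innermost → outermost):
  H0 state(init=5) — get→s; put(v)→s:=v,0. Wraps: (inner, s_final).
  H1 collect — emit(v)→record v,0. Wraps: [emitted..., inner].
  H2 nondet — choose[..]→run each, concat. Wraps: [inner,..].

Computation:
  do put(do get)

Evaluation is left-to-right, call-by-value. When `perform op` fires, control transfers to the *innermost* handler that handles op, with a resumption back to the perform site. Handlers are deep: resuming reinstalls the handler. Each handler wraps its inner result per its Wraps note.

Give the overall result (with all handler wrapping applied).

Answer: [[(0, 5)]]

Evaluation trace:
get @ H0 ⇒ 5
put(5) @ H0 ⇒ s:=5
H0 returns (0, 5)
H1 returns [(0, 5)]
H2 returns [[(0, 5)]]
= [[(0, 5)]]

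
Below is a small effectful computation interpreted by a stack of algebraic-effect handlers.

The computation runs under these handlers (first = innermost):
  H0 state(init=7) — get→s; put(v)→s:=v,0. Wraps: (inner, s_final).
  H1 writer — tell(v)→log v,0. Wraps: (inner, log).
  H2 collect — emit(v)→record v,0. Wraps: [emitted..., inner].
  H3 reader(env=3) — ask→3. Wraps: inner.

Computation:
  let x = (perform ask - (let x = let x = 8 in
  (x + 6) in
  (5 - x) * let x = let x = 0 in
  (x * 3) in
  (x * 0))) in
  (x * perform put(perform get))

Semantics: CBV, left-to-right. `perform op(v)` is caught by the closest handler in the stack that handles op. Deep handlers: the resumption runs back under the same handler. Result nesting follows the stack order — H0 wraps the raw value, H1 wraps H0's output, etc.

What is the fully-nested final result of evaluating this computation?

Answer: [((0, 7), ())]

Working:
ask @ H3 ⇒ 3
get @ H0 ⇒ 7
put(7) @ H0 ⇒ s:=7
H0 returns (0, 7)
H1 returns ((0, 7), ())
H2 returns [((0, 7), ())]
H3 returns [((0, 7), ())]
= [((0, 7), ())]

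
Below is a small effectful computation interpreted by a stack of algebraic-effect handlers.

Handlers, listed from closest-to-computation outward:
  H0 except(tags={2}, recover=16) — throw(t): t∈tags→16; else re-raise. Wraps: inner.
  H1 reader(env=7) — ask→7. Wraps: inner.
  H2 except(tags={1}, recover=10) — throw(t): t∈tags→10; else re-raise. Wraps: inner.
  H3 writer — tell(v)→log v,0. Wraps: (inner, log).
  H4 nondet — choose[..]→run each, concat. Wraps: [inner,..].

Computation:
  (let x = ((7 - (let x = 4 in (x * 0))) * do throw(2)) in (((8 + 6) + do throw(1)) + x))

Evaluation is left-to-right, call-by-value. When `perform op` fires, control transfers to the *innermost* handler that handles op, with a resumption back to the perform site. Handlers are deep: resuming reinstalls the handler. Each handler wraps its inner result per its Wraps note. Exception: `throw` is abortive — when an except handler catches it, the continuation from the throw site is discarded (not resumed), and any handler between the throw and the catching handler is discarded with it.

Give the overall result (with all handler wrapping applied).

Working:
throw(2) @ H0 caught ⇒ 16
H1 returns 16
H2 returns 16
H3 returns (16, ())
H4 returns [(16, ())]
= [(16, ())]

Answer: [(16, ())]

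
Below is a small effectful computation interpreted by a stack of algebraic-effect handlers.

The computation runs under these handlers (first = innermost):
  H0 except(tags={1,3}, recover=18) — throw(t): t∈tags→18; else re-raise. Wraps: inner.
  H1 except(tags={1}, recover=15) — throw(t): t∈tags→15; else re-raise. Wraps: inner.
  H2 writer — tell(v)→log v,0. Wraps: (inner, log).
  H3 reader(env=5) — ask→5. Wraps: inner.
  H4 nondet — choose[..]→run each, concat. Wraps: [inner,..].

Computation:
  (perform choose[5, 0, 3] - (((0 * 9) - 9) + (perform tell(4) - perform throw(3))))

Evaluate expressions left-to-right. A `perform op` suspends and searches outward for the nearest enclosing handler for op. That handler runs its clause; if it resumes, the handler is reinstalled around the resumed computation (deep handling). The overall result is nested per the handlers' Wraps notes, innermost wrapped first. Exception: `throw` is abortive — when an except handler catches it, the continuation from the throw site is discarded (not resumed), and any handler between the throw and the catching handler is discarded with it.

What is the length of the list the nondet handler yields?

Answer: 3

Step-by-step:
choose[5, 0, 3] @ H4
  branch[0] choose=5:
    tell(4) @ H2 ⇒ log+=4
    throw(3) @ H0 caught ⇒ 18
    H1 returns 18
    H2 returns (18, (4))
    H3 returns (18, (4))
    H4 returns [(18, (4))]
  branch[1] choose=0:
    tell(4) @ H2 ⇒ log+=4
    throw(3) @ H0 caught ⇒ 18
    H1 returns 18
    H2 returns (18, (4))
    H3 returns (18, (4))
    H4 returns [(18, (4))]
  branch[2] choose=3:
    tell(4) @ H2 ⇒ log+=4
    throw(3) @ H0 caught ⇒ 18
    H1 returns 18
    H2 returns (18, (4))
    H3 returns (18, (4))
    H4 returns [(18, (4))]
= [(18, (4)), (18, (4)), (18, (4))]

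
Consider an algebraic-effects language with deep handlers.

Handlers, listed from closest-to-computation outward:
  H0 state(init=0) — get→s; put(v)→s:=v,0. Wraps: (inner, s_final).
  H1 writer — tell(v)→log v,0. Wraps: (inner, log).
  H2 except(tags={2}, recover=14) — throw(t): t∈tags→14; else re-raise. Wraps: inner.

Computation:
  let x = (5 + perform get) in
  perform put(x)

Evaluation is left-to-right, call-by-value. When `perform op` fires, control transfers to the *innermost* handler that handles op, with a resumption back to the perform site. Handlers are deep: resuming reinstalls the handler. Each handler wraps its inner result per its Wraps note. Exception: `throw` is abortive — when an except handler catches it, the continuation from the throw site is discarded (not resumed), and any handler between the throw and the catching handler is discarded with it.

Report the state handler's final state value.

Answer: 5

Evaluation trace:
get @ H0 ⇒ 0
put(5) @ H0 ⇒ s:=5
H0 returns (0, 5)
H1 returns ((0, 5), ())
H2 returns ((0, 5), ())
= ((0, 5), ())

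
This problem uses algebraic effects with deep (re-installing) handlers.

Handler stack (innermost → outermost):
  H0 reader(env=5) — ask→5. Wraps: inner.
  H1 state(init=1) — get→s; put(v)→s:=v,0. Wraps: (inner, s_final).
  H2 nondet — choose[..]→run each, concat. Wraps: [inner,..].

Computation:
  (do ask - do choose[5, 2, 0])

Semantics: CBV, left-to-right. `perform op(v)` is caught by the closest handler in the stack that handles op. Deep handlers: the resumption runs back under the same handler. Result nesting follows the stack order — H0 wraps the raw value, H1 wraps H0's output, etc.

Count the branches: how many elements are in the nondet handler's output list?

Answer: 3

Step-by-step:
ask @ H0 ⇒ 5
choose[5, 2, 0] @ H2
  branch[0] choose=5:
    H0 returns 0
    H1 returns (0, 1)
    H2 returns [(0, 1)]
  branch[1] choose=2:
    H0 returns 3
    H1 returns (3, 1)
    H2 returns [(3, 1)]
  branch[2] choose=0:
    H0 returns 5
    H1 returns (5, 1)
    H2 returns [(5, 1)]
= [(0, 1), (3, 1), (5, 1)]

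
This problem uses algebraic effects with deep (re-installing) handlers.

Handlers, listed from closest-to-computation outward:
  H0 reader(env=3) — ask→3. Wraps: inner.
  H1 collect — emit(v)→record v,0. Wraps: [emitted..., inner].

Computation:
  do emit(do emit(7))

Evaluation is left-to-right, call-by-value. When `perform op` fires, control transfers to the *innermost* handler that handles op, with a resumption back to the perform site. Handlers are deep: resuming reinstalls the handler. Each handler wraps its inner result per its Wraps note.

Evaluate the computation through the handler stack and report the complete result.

Evaluation trace:
emit(7) @ H1 ⇒ out+=7
emit(0) @ H1 ⇒ out+=0
H0 returns 0
H1 returns [7, 0, 0]
= [7, 0, 0]

Answer: [7, 0, 0]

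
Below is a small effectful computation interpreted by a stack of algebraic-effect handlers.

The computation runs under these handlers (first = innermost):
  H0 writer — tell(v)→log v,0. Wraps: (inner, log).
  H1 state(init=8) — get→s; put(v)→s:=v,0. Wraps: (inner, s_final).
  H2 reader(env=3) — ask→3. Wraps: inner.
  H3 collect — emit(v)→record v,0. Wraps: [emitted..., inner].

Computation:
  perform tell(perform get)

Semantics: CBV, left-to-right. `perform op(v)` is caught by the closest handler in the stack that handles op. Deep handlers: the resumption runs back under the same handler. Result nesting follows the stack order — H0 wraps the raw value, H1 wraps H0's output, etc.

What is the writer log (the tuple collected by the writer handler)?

Answer: (8)

Evaluation trace:
get @ H1 ⇒ 8
tell(8) @ H0 ⇒ log+=8
H0 returns (0, (8))
H1 returns ((0, (8)), 8)
H2 returns ((0, (8)), 8)
H3 returns [((0, (8)), 8)]
= [((0, (8)), 8)]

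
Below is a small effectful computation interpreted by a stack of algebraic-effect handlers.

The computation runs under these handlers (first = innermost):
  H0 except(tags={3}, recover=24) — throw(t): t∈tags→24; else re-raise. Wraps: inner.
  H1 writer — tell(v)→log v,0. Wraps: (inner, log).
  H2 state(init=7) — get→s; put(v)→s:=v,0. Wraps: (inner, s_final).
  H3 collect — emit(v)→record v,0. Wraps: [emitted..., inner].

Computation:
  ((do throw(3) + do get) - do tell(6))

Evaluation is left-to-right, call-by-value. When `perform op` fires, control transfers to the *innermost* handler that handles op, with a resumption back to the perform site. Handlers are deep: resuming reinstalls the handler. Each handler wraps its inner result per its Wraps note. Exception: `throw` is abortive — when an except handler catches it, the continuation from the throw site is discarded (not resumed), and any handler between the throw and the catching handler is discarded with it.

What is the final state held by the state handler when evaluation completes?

Answer: 7

Step-by-step:
throw(3) @ H0 caught ⇒ 24
H1 returns (24, ())
H2 returns ((24, ()), 7)
H3 returns [((24, ()), 7)]
= [((24, ()), 7)]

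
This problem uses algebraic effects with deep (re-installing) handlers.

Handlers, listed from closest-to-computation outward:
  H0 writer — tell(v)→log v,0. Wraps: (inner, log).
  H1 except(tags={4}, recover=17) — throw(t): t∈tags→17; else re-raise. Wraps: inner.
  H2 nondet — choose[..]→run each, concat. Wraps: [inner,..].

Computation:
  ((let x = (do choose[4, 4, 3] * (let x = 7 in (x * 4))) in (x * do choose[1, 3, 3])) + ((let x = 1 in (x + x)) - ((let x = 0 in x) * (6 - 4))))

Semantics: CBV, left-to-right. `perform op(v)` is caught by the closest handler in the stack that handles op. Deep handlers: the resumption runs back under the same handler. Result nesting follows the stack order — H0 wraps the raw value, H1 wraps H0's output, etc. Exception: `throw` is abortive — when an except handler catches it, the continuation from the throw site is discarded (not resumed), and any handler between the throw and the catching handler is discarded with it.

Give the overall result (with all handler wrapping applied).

Evaluation trace:
choose[4, 4, 3] @ H2
  branch[0] choose=4:
    choose[1, 3, 3] @ H2
      branch[0] choose=1:
        H0 returns (114, ())
        H1 returns (114, ())
        H2 returns [(114, ())]
      branch[1] choose=3:
        H0 returns (338, ())
        H1 returns (338, ())
        H2 returns [(338, ())]
      branch[2] choose=3:
        H0 returns (338, ())
        H1 returns (338, ())
        H2 returns [(338, ())]
  branch[1] choose=4:
    choose[1, 3, 3] @ H2
      branch[0] choose=1:
        H0 returns (114, ())
        H1 returns (114, ())
        H2 returns [(114, ())]
      branch[1] choose=3:
        H0 returns (338, ())
        H1 returns (338, ())
        H2 returns [(338, ())]
      branch[2] choose=3:
        H0 returns (338, ())
        H1 returns (338, ())
        H2 returns [(338, ())]
  branch[2] choose=3:
    choose[1, 3, 3] @ H2
      branch[0] choose=1:
        H0 returns (86, ())
        H1 returns (86, ())
        H2 returns [(86, ())]
      branch[1] choose=3:
        H0 returns (254, ())
        H1 returns (254, ())
        H2 returns [(254, ())]
      branch[2] choose=3:
        H0 returns (254, ())
        H1 returns (254, ())
        H2 returns [(254, ())]
= [(114, ()), (338, ()), (338, ()), (114, ()), (338, ()), (338, ()), (86, ()), (254, ()), (254, ())]

Answer: [(114, ()), (338, ()), (338, ()), (114, ()), (338, ()), (338, ()), (86, ()), (254, ()), (254, ())]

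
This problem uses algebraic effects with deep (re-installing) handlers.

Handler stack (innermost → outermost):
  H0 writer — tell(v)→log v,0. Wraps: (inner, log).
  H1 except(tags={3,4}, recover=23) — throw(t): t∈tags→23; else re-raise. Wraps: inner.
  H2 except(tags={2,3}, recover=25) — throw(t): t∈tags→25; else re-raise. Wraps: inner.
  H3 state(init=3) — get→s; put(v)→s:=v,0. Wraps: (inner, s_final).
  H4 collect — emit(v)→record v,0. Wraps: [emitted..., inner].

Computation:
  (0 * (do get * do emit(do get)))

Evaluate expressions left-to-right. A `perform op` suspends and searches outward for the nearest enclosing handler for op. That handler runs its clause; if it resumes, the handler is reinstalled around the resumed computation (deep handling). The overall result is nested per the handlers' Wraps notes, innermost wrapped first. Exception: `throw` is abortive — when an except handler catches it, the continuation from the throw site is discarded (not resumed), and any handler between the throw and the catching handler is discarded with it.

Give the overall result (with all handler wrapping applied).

Working:
get @ H3 ⇒ 3
get @ H3 ⇒ 3
emit(3) @ H4 ⇒ out+=3
H0 returns (0, ())
H1 returns (0, ())
H2 returns (0, ())
H3 returns ((0, ()), 3)
H4 returns [3, ((0, ()), 3)]
= [3, ((0, ()), 3)]

Answer: [3, ((0, ()), 3)]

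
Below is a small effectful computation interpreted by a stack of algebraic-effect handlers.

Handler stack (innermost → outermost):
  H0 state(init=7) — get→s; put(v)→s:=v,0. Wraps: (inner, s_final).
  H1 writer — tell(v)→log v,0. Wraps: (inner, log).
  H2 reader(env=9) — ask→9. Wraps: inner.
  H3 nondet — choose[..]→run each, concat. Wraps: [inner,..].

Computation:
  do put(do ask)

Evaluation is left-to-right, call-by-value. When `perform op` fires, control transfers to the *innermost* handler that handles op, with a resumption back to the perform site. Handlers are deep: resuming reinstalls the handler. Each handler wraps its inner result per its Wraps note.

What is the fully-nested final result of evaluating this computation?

Working:
ask @ H2 ⇒ 9
put(9) @ H0 ⇒ s:=9
H0 returns (0, 9)
H1 returns ((0, 9), ())
H2 returns ((0, 9), ())
H3 returns [((0, 9), ())]
= [((0, 9), ())]

Answer: [((0, 9), ())]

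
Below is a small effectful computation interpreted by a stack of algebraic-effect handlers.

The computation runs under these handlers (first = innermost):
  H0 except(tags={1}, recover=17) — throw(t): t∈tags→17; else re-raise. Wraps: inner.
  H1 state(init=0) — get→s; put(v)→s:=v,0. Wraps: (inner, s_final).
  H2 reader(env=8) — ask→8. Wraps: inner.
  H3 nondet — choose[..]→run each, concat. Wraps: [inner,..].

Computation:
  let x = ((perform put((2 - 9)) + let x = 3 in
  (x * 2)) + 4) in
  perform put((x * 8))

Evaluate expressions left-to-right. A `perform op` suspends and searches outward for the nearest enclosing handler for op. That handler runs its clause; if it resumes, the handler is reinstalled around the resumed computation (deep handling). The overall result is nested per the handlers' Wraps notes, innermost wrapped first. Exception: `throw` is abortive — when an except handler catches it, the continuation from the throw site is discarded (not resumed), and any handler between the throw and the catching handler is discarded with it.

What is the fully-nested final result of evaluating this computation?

Evaluation trace:
put(-7) @ H1 ⇒ s:=-7
put(80) @ H1 ⇒ s:=80
H0 returns 0
H1 returns (0, 80)
H2 returns (0, 80)
H3 returns [(0, 80)]
= [(0, 80)]

Answer: [(0, 80)]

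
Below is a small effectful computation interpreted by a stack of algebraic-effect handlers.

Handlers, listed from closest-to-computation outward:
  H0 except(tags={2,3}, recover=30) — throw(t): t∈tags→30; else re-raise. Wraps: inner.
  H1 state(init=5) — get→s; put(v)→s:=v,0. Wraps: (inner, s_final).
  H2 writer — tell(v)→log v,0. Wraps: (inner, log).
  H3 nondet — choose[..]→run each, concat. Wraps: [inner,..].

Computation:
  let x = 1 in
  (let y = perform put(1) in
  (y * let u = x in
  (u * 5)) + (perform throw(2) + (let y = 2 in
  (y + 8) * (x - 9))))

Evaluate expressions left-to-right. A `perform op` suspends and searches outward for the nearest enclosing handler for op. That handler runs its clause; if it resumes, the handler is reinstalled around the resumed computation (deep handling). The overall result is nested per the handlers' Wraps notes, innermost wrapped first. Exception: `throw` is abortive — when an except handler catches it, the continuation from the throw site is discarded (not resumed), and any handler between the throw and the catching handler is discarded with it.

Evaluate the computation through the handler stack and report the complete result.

Answer: [((30, 1), ())]

Evaluation trace:
put(1) @ H1 ⇒ s:=1
throw(2) @ H0 caught ⇒ 30
H1 returns (30, 1)
H2 returns ((30, 1), ())
H3 returns [((30, 1), ())]
= [((30, 1), ())]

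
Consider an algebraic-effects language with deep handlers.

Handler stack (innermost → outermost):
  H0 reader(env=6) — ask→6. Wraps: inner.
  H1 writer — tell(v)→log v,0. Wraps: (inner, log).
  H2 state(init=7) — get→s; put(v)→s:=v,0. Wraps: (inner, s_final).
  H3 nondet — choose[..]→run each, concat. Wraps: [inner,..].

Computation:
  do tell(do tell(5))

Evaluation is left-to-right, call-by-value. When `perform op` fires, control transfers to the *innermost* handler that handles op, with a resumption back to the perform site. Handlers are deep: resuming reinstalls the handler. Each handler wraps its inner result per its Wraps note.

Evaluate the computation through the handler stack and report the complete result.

Working:
tell(5) @ H1 ⇒ log+=5
tell(0) @ H1 ⇒ log+=0
H0 returns 0
H1 returns (0, (5, 0))
H2 returns ((0, (5, 0)), 7)
H3 returns [((0, (5, 0)), 7)]
= [((0, (5, 0)), 7)]

Answer: [((0, (5, 0)), 7)]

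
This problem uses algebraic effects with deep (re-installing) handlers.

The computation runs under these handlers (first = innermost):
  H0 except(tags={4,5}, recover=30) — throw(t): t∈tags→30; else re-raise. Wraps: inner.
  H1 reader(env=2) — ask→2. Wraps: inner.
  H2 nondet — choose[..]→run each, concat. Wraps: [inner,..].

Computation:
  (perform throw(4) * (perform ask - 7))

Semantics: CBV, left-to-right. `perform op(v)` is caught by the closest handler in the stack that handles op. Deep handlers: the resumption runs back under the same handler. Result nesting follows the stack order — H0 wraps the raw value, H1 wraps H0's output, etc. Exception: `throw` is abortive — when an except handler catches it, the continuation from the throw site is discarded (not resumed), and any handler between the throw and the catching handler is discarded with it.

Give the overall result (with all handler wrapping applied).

Answer: [30]

Step-by-step:
throw(4) @ H0 caught ⇒ 30
H1 returns 30
H2 returns [30]
= [30]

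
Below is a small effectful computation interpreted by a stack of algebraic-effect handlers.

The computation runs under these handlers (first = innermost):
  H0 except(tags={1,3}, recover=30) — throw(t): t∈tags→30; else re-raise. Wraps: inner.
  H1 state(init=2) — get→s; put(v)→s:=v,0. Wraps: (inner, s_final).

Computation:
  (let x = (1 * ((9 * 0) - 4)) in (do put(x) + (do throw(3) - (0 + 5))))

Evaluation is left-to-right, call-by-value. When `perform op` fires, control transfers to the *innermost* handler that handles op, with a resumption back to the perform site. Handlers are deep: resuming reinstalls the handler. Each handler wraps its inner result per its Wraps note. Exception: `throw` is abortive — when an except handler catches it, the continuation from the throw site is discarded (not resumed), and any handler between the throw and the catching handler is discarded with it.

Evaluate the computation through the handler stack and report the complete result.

Working:
put(-4) @ H1 ⇒ s:=-4
throw(3) @ H0 caught ⇒ 30
H1 returns (30, -4)
= (30, -4)

Answer: (30, -4)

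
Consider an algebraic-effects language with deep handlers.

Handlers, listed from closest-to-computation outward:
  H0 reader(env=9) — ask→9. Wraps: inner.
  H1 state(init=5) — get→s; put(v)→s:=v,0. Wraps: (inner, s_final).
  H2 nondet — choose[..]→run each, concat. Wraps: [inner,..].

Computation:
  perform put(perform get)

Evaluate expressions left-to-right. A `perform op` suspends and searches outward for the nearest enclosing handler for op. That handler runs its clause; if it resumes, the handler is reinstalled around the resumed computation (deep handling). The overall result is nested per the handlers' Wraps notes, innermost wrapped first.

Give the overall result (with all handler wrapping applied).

Working:
get @ H1 ⇒ 5
put(5) @ H1 ⇒ s:=5
H0 returns 0
H1 returns (0, 5)
H2 returns [(0, 5)]
= [(0, 5)]

Answer: [(0, 5)]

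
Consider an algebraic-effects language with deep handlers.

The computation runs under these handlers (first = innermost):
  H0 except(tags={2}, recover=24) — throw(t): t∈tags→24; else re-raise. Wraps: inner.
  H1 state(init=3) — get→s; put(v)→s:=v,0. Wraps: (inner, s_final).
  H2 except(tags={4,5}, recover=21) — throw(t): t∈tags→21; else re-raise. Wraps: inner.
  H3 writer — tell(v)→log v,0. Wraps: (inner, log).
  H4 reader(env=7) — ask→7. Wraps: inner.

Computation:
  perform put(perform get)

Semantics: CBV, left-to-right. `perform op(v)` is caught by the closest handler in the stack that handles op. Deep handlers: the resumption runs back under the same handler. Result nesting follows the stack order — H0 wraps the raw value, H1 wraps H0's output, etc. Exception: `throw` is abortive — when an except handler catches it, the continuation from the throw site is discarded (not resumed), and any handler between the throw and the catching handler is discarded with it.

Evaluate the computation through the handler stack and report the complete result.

Evaluation trace:
get @ H1 ⇒ 3
put(3) @ H1 ⇒ s:=3
H0 returns 0
H1 returns (0, 3)
H2 returns (0, 3)
H3 returns ((0, 3), ())
H4 returns ((0, 3), ())
= ((0, 3), ())

Answer: ((0, 3), ())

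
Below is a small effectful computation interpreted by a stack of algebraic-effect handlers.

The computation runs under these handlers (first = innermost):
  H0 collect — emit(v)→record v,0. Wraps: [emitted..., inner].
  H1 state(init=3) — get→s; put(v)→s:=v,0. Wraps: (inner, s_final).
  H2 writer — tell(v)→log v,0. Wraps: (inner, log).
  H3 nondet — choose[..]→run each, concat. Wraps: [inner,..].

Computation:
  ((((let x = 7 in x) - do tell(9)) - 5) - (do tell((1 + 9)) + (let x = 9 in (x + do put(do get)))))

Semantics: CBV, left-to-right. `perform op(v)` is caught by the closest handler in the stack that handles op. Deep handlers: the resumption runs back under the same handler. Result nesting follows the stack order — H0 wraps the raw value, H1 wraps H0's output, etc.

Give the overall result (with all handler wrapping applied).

Answer: [(([-7], 3), (9, 10))]

Working:
tell(9) @ H2 ⇒ log+=9
tell(10) @ H2 ⇒ log+=10
get @ H1 ⇒ 3
put(3) @ H1 ⇒ s:=3
H0 returns [-7]
H1 returns ([-7], 3)
H2 returns (([-7], 3), (9, 10))
H3 returns [(([-7], 3), (9, 10))]
= [(([-7], 3), (9, 10))]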